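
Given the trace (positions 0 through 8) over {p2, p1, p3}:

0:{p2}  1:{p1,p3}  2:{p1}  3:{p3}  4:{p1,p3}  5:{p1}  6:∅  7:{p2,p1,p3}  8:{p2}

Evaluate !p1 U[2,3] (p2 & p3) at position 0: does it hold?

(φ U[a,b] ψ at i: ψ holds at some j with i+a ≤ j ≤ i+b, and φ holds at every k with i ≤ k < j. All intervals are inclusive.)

Need some j in [2,3] with (p2 & p3), and !p1 at every k in [0,j-1].
  j=2: (p2 & p3) false.
  j=3: (p2 & p3) false.
No j in the window works → until fails.

No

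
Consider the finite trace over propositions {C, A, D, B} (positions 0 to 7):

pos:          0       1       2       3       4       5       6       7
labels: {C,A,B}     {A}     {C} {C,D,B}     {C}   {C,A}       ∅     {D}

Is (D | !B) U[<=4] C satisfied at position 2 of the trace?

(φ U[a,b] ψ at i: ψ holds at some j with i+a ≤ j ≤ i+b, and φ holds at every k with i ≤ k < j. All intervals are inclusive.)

Need some j in [2,6] with C, and (D | !B) at every k in [2,j-1].
  j=2: C holds; no prefix to check → satisfied.

True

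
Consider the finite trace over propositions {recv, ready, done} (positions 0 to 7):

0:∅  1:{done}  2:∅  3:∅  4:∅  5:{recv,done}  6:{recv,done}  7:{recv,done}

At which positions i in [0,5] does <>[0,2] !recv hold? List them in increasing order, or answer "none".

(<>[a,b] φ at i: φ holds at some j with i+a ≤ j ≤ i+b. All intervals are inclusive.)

Evaluate at each i in [0,5]:
  i=0: ✓ (witness j=0)
  i=1: ✓ (witness j=1)
  i=2: ✓ (witness j=2)
  i=3: ✓ (witness j=3)
  i=4: ✓ (witness j=4)
  i=5: ✗ (none in [5,7])

0, 1, 2, 3, 4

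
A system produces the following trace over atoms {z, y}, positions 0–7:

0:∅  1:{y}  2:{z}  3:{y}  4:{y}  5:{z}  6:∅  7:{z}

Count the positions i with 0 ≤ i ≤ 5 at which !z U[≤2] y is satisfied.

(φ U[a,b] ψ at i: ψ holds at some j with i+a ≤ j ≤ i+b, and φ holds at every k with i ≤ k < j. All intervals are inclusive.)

Evaluate at each i in [0,5]:
  i=0: ✓ (rhs at j=1; lhs holds on [0,0])
  i=1: ✓ (rhs at j=1)
  i=2: ✗ (lhs fails at k=2 before rhs at j=3)
  i=3: ✓ (rhs at j=3)
  i=4: ✓ (rhs at j=4)
  i=5: ✗ (no rhs in [5,7])
Positions where it holds: {0, 1, 3, 4} → 4.

4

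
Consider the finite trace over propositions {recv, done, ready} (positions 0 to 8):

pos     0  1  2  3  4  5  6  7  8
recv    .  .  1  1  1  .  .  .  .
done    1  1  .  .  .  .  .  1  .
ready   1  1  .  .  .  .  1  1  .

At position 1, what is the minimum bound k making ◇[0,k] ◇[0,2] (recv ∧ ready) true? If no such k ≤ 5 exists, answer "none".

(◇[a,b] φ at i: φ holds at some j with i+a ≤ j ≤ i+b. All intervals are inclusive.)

Scan j = 1,2,… for ◇[0,2] (recv ∧ ready):
  j=1: fails
  j=2: fails
  j=3: fails
  j=4: fails
  j=5: fails
  j=6: fails
No j in [1,6] satisfies it → none.

none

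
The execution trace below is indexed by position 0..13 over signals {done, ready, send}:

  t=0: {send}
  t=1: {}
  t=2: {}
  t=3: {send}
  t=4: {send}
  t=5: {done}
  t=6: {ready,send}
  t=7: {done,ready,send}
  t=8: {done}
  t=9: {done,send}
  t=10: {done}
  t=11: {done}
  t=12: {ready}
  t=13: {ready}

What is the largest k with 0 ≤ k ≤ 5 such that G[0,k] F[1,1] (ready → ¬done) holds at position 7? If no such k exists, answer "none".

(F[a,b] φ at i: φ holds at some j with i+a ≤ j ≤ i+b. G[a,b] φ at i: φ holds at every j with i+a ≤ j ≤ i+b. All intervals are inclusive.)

F[1,1] (ready → ¬done) must hold from j=7 onward; find where it first fails.
  j=7: holds
  j=8: holds
  j=9: holds
  j=10: holds
  j=11: holds
  j=12: holds
Holds through j=12; largest k = 5.

5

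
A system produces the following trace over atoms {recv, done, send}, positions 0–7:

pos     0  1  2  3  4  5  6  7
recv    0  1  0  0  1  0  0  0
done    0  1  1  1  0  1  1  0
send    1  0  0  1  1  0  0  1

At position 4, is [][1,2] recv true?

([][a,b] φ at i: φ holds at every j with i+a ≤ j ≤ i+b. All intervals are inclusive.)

Check recv at every j in [5,6]:
  j=5: false
  j=6: false
Fails at j=5 → formula fails.

False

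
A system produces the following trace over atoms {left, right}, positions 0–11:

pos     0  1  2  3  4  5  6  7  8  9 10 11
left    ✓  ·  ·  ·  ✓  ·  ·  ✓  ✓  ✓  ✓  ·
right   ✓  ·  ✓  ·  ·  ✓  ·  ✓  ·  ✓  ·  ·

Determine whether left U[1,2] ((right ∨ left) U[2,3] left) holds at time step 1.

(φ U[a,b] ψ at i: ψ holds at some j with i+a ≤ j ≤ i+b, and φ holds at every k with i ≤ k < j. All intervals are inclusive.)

Need some j in [2,3] with ((right ∨ left) U[2,3] left), and left at every k in [1,j-1].
  j=2: ((right ∨ left) U[2,3] left) — fails.
  j=3: ((right ∨ left) U[2,3] left) — fails.
No j in the window works → until fails.

No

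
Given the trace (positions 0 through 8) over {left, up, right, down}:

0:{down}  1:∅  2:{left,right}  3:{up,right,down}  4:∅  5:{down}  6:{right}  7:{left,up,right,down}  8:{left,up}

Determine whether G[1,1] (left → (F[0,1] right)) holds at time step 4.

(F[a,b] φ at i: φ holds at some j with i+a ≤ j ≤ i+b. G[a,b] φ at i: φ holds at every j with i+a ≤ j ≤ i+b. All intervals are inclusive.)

Check (left → (F[0,1] right)) at every j in [5,5]:
  j=5: antecedent false → ✓
All positions satisfy it → formula holds.

Yes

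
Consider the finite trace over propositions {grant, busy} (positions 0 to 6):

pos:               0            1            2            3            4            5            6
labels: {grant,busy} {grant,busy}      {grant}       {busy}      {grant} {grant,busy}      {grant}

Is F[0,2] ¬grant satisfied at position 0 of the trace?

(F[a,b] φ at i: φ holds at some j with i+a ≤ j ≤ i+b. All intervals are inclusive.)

Check ¬grant at each j in [0,2]:
  j=0: false
  j=1: false
  j=2: false
No position in the window satisfies it → formula fails.

False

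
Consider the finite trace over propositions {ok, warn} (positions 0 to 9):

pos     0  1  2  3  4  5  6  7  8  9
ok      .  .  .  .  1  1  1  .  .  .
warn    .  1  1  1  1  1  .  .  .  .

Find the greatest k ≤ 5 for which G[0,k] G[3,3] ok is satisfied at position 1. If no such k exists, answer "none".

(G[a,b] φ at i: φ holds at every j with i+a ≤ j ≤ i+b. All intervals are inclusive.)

G[3,3] ok must hold from j=1 onward; find where it first fails.
  j=1: holds
  j=2: holds
  j=3: holds
  j=4: fails
Holds on [1,3], so largest k = 2.

2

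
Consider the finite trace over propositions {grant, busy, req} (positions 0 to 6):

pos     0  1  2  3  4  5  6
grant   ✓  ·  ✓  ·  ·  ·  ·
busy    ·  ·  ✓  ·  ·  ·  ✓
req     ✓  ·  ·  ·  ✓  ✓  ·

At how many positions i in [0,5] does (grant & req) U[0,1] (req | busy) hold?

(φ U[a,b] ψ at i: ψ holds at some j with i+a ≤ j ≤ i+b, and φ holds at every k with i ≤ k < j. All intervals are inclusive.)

4

Evaluate at each i in [0,5]:
  i=0: ✓ (rhs at j=0)
  i=1: ✗ (lhs fails at k=1 before rhs at j=2)
  i=2: ✓ (rhs at j=2)
  i=3: ✗ (lhs fails at k=3 before rhs at j=4)
  i=4: ✓ (rhs at j=4)
  i=5: ✓ (rhs at j=5)
Positions where it holds: {0, 2, 4, 5} → 4.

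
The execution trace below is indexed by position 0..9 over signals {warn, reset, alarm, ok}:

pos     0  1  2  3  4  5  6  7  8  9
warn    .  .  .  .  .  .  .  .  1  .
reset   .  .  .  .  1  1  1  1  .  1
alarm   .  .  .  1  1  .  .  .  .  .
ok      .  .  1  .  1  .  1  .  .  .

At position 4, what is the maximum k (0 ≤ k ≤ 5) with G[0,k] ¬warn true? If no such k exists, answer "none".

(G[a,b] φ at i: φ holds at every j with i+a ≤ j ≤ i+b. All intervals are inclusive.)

¬warn must hold from j=4 onward; find where it first fails.
  j=4: holds
  j=5: holds
  j=6: holds
  j=7: holds
  j=8: fails
Holds on [4,7], so largest k = 3.

3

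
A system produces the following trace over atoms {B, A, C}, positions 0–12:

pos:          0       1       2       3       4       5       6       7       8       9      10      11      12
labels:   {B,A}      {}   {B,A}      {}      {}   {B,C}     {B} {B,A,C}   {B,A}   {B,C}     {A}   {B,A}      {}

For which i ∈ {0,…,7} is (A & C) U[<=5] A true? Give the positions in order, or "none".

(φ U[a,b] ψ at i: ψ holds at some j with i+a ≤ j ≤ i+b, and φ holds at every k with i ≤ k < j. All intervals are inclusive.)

0, 2, 7

Evaluate at each i in [0,7]:
  i=0: ✓ (rhs at j=0)
  i=1: ✗ (lhs fails at k=1 before rhs at j=2)
  i=2: ✓ (rhs at j=2)
  i=3: ✗ (lhs fails at k=3 before rhs at j=7)
  i=4: ✗ (lhs fails at k=4 before rhs at j=7)
  i=5: ✗ (lhs fails at k=5 before rhs at j=7)
  i=6: ✗ (lhs fails at k=6 before rhs at j=7)
  i=7: ✓ (rhs at j=7)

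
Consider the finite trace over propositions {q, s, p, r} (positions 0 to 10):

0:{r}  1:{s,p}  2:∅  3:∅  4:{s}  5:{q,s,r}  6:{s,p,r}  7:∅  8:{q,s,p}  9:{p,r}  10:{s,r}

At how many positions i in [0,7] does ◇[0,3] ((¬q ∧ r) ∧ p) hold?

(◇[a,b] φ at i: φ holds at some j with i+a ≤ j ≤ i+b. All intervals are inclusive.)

Evaluate at each i in [0,7]:
  i=0: ✗ (none in [0,3])
  i=1: ✗ (none in [1,4])
  i=2: ✗ (none in [2,5])
  i=3: ✓ (witness j=6)
  i=4: ✓ (witness j=6)
  i=5: ✓ (witness j=6)
  i=6: ✓ (witness j=6)
  i=7: ✓ (witness j=9)
Positions where it holds: {3, 4, 5, 6, 7} → 5.

5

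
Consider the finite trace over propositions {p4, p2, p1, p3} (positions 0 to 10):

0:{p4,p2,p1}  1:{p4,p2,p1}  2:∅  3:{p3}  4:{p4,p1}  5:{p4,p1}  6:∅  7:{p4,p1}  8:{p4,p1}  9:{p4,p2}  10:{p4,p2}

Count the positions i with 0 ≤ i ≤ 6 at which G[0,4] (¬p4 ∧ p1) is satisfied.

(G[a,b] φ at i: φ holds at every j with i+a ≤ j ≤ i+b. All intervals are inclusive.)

Evaluate at each i in [0,6]:
  i=0: ✗ (fails at j=0)
  i=1: ✗ (fails at j=1)
  i=2: ✗ (fails at j=2)
  i=3: ✗ (fails at j=3)
  i=4: ✗ (fails at j=4)
  i=5: ✗ (fails at j=5)
  i=6: ✗ (fails at j=6)
Positions where it holds: {} → 0.

0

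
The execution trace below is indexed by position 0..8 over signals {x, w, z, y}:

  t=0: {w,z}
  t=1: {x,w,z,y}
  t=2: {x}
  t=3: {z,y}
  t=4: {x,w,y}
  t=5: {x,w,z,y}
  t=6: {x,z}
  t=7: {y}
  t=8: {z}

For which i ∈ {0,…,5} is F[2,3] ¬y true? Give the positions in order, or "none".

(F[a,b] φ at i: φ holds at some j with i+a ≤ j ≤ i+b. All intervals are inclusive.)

Evaluate at each i in [0,5]:
  i=0: ✓ (witness j=2)
  i=1: ✗ (none in [3,4])
  i=2: ✗ (none in [4,5])
  i=3: ✓ (witness j=6)
  i=4: ✓ (witness j=6)
  i=5: ✓ (witness j=8)

0, 3, 4, 5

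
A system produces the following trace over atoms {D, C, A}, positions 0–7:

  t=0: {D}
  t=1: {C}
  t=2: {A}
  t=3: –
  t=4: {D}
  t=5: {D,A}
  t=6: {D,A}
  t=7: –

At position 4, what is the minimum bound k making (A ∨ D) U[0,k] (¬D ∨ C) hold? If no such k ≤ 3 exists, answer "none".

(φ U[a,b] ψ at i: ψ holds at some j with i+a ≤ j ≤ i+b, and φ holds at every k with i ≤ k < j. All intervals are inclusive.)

3

Need earliest j ≥ 4 with (¬D ∨ C), and (A ∨ D) at every k in [4,j-1].
  j=4: rhs fails.
  j=5: rhs fails.
  j=6: rhs fails.
  j=7: rhs holds; lhs holds on [4,6]. k = 3.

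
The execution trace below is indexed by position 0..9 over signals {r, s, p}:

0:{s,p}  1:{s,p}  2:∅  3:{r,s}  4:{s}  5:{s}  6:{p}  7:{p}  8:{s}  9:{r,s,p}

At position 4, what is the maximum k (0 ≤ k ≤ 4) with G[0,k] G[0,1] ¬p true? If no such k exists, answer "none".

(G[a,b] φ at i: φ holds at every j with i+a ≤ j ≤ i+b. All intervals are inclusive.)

G[0,1] ¬p must hold from j=4 onward; find where it first fails.
  j=4: holds
  j=5: fails
Holds on [4,4], so largest k = 0.

0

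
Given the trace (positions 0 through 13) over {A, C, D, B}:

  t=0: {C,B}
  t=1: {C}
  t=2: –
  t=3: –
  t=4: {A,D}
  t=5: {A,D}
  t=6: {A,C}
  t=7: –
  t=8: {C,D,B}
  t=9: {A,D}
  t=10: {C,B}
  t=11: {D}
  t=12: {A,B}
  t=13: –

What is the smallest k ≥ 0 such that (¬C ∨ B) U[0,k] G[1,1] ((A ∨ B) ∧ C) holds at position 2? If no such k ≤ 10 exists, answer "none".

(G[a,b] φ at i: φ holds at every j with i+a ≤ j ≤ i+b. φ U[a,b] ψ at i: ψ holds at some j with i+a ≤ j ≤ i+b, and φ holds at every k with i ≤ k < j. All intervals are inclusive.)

Need earliest j ≥ 2 with G[1,1] ((A ∨ B) ∧ C), and (¬C ∨ B) at every k in [2,j-1].
  j=2: rhs fails.
  j=3: rhs fails.
  j=4: rhs fails.
  j=5: rhs holds; lhs holds on [2,4]. k = 3.

3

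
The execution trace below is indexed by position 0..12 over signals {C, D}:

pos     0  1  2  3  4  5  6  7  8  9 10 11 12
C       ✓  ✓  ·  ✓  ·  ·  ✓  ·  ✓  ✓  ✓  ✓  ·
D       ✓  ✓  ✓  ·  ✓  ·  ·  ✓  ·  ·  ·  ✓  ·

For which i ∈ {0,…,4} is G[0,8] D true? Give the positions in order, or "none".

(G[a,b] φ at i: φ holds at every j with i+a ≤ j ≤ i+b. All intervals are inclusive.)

none

Evaluate at each i in [0,4]:
  i=0: ✗ (fails at j=3)
  i=1: ✗ (fails at j=3)
  i=2: ✗ (fails at j=3)
  i=3: ✗ (fails at j=3)
  i=4: ✗ (fails at j=5)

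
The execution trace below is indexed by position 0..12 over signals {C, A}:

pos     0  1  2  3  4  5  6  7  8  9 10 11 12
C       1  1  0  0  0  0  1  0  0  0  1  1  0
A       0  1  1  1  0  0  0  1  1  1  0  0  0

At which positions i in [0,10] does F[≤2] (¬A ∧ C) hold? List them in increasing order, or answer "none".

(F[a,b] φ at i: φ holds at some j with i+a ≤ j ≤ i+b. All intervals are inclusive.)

0, 4, 5, 6, 8, 9, 10

Evaluate at each i in [0,10]:
  i=0: ✓ (witness j=0)
  i=1: ✗ (none in [1,3])
  i=2: ✗ (none in [2,4])
  i=3: ✗ (none in [3,5])
  i=4: ✓ (witness j=6)
  i=5: ✓ (witness j=6)
  i=6: ✓ (witness j=6)
  i=7: ✗ (none in [7,9])
  i=8: ✓ (witness j=10)
  i=9: ✓ (witness j=10)
  i=10: ✓ (witness j=10)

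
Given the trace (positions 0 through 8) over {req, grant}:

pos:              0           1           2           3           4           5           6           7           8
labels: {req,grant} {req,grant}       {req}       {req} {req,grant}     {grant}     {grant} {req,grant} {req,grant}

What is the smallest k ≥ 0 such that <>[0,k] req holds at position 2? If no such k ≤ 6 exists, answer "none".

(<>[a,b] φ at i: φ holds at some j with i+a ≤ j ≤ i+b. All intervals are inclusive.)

Scan j = 2,3,… for req:
  j=2: holds
First hit at j=2, so smallest k = 2-2 = 0.

0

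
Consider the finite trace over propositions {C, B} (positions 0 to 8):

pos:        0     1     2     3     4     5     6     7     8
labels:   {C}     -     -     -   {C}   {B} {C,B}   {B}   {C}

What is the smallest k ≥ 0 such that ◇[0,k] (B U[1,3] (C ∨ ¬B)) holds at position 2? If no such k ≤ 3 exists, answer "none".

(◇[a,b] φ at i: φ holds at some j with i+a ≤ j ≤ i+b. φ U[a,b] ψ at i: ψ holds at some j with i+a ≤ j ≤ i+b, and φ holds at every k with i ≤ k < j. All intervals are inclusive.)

3

Scan j = 2,3,… for (B U[1,3] (C ∨ ¬B)):
  j=2: fails
  j=3: fails
  j=4: fails
  j=5: holds
First hit at j=5, so smallest k = 5-2 = 3.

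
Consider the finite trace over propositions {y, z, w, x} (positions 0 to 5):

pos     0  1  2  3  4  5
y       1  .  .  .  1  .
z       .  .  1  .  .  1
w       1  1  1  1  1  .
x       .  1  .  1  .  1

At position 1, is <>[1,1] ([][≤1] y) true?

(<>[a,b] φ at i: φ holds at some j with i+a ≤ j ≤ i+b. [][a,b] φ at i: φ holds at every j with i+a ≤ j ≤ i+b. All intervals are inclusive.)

False

Check [][≤1] y at each j in [2,2]:
  j=2: fails at 2
No position in the window satisfies it → formula fails.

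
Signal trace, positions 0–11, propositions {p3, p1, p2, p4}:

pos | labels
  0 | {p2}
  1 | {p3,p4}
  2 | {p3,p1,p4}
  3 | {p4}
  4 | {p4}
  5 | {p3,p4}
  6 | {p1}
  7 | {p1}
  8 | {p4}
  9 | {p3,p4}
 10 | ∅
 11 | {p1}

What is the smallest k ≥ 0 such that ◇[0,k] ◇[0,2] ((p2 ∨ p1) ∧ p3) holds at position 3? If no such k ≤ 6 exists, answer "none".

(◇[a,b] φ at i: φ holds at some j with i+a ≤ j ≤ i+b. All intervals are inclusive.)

none

Scan j = 3,4,… for ◇[0,2] ((p2 ∨ p1) ∧ p3):
  j=3: fails
  j=4: fails
  j=5: fails
  j=6: fails
  j=7: fails
  j=8: fails
  j=9: fails
No j in [3,9] satisfies it → none.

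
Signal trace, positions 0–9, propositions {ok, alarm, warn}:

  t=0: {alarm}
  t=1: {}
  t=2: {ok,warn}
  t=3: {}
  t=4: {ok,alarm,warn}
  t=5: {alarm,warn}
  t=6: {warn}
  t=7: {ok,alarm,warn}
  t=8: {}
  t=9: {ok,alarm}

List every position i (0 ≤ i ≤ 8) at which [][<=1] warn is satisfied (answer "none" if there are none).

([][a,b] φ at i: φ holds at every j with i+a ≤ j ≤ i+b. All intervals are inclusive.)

Evaluate at each i in [0,8]:
  i=0: ✗ (fails at j=0)
  i=1: ✗ (fails at j=1)
  i=2: ✗ (fails at j=3)
  i=3: ✗ (fails at j=3)
  i=4: ✓ (all of [4,5])
  i=5: ✓ (all of [5,6])
  i=6: ✓ (all of [6,7])
  i=7: ✗ (fails at j=8)
  i=8: ✗ (fails at j=8)

4, 5, 6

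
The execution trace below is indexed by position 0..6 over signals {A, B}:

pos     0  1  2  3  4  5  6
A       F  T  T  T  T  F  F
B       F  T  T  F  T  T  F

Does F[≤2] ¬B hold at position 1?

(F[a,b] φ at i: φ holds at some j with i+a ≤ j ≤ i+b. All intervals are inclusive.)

Holds

Check ¬B at each j in [1,3]:
  j=1: false
  j=2: false
  j=3: true
Found at j=3 → formula holds.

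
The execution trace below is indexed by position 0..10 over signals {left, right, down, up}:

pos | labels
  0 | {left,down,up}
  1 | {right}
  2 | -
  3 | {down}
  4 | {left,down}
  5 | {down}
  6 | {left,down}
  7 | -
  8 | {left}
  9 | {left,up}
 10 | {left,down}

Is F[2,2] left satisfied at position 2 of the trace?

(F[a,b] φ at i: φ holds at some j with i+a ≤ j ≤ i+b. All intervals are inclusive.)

Holds

Check left at each j in [4,4]:
  j=4: true
Found at j=4 → formula holds.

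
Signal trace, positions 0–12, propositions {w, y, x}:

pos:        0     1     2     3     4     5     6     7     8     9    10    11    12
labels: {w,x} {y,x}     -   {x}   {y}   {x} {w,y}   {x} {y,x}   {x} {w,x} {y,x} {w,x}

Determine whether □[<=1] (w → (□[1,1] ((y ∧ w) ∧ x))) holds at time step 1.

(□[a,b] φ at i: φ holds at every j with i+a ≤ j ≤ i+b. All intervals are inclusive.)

Yes

Check (w → (□[1,1] ((y ∧ w) ∧ x))) at every j in [1,2]:
  j=1: antecedent false → ✓
  j=2: antecedent false → ✓
All positions satisfy it → formula holds.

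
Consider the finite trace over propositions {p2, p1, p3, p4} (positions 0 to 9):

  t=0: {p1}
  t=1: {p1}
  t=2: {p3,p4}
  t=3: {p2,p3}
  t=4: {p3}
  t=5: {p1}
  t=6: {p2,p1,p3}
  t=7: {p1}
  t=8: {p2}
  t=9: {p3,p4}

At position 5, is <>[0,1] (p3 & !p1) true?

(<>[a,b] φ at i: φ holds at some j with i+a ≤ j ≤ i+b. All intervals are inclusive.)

Does not hold

Check (p3 & !p1) at each j in [5,6]:
  j=5: false
  j=6: false
No position in the window satisfies it → formula fails.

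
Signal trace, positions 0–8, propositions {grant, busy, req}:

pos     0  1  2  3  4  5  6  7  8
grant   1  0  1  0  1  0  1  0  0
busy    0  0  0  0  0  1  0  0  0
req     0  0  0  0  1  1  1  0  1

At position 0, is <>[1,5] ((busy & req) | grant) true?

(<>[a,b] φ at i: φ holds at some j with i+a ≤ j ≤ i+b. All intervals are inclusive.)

Check ((busy & req) | grant) at each j in [1,5]:
  j=1: false
  j=2: true
  j=3: false
  j=4: true
  j=5: true
Found at j=2 → formula holds.

Holds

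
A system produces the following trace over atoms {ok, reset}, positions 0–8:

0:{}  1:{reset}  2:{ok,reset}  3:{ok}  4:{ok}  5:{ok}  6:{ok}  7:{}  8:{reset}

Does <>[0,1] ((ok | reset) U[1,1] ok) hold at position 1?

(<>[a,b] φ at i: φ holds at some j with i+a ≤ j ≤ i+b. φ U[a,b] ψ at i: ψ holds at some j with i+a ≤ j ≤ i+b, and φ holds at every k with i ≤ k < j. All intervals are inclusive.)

Check ((ok | reset) U[1,1] ok) at each j in [1,2]:
  j=1: holds
  j=2: holds
Found at j=1 → formula holds.

Holds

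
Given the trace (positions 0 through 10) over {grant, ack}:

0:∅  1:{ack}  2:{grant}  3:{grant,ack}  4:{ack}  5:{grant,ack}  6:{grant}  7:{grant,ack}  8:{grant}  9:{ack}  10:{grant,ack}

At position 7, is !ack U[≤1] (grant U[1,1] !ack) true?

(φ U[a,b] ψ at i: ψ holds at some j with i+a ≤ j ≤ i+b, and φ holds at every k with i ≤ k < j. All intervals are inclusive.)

True

Need some j in [7,8] with (grant U[1,1] !ack), and !ack at every k in [7,j-1].
  j=7: (grant U[1,1] !ack) holds; no prefix to check → satisfied.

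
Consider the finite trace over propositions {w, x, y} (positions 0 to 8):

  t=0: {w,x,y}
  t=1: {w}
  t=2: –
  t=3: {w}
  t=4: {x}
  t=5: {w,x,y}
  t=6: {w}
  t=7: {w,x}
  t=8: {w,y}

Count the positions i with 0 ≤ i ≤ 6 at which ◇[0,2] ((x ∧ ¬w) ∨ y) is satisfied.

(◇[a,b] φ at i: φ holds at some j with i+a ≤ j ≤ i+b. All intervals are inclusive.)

6

Evaluate at each i in [0,6]:
  i=0: ✓ (witness j=0)
  i=1: ✗ (none in [1,3])
  i=2: ✓ (witness j=4)
  i=3: ✓ (witness j=4)
  i=4: ✓ (witness j=4)
  i=5: ✓ (witness j=5)
  i=6: ✓ (witness j=8)
Positions where it holds: {0, 2, 3, 4, 5, 6} → 6.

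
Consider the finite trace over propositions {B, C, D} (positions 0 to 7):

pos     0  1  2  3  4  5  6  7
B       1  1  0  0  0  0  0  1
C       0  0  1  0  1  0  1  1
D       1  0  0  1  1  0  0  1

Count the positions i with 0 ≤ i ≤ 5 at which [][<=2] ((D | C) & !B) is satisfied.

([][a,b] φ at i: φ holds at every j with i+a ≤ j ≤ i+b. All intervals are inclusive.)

1

Evaluate at each i in [0,5]:
  i=0: ✗ (fails at j=0)
  i=1: ✗ (fails at j=1)
  i=2: ✓ (all of [2,4])
  i=3: ✗ (fails at j=5)
  i=4: ✗ (fails at j=5)
  i=5: ✗ (fails at j=5)
Positions where it holds: {2} → 1.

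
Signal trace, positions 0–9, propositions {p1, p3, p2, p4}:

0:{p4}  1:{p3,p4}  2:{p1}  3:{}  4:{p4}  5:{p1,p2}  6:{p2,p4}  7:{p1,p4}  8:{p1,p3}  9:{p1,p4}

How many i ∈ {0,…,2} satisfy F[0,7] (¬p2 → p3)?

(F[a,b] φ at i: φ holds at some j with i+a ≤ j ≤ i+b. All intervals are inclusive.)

Evaluate at each i in [0,2]:
  i=0: ✓ (witness j=1)
  i=1: ✓ (witness j=1)
  i=2: ✓ (witness j=5)
Positions where it holds: {0, 1, 2} → 3.

3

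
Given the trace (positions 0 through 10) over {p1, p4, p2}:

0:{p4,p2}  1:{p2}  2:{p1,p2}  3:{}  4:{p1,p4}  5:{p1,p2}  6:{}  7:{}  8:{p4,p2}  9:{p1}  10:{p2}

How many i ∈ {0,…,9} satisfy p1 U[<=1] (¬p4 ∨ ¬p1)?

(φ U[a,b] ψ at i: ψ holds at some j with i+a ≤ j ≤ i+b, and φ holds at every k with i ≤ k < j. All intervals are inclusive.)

Evaluate at each i in [0,9]:
  i=0: ✓ (rhs at j=0)
  i=1: ✓ (rhs at j=1)
  i=2: ✓ (rhs at j=2)
  i=3: ✓ (rhs at j=3)
  i=4: ✓ (rhs at j=5; lhs holds on [4,4])
  i=5: ✓ (rhs at j=5)
  i=6: ✓ (rhs at j=6)
  i=7: ✓ (rhs at j=7)
  i=8: ✓ (rhs at j=8)
  i=9: ✓ (rhs at j=9)
Positions where it holds: {0, 1, 2, 3, 4, 5, 6, 7, 8, 9} → 10.

10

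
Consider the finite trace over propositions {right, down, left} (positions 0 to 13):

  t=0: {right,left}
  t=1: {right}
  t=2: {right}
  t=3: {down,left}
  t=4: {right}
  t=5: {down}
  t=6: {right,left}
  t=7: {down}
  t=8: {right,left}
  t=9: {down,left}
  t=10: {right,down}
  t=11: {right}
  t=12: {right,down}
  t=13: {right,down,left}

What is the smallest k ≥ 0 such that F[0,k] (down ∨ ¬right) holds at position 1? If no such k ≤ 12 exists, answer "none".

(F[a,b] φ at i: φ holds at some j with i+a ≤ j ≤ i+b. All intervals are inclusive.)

Scan j = 1,2,… for (down ∨ ¬right):
  j=1: fails
  j=2: fails
  j=3: holds
First hit at j=3, so smallest k = 3-1 = 2.

2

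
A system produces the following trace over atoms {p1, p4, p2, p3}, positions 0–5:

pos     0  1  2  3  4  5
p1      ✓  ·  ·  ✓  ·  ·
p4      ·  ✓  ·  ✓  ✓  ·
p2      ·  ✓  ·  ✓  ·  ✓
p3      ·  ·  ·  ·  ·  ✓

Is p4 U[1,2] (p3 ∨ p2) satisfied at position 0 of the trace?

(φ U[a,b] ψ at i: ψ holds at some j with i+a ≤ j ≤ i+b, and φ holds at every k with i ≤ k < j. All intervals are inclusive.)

Need some j in [1,2] with (p3 ∨ p2), and p4 at every k in [0,j-1].
  j=1: (p3 ∨ p2) holds, but p4 fails at k=0 → not this j.
  j=2: (p3 ∨ p2) false.
No j in the window works → until fails.

Does not hold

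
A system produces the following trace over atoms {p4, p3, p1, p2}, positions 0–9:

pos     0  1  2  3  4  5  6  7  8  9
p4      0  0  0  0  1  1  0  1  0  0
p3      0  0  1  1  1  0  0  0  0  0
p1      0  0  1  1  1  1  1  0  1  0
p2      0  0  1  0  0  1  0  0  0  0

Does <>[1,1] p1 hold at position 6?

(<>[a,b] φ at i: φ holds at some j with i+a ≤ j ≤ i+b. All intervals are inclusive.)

Check p1 at each j in [7,7]:
  j=7: false
No position in the window satisfies it → formula fails.

No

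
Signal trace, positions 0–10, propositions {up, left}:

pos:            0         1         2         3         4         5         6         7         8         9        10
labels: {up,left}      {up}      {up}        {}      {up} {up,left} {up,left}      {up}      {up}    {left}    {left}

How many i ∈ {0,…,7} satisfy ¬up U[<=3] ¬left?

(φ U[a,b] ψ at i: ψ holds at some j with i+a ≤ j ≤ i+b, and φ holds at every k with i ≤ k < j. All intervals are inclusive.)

Evaluate at each i in [0,7]:
  i=0: ✗ (lhs fails at k=0 before rhs at j=1)
  i=1: ✓ (rhs at j=1)
  i=2: ✓ (rhs at j=2)
  i=3: ✓ (rhs at j=3)
  i=4: ✓ (rhs at j=4)
  i=5: ✗ (lhs fails at k=5 before rhs at j=7)
  i=6: ✗ (lhs fails at k=6 before rhs at j=7)
  i=7: ✓ (rhs at j=7)
Positions where it holds: {1, 2, 3, 4, 7} → 5.

5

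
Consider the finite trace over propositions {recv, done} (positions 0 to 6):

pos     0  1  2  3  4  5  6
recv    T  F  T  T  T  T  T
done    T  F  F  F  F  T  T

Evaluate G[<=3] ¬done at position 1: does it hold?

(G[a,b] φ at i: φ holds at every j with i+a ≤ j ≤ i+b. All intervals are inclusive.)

Holds

Check ¬done at every j in [1,4]:
  j=1: true
  j=2: true
  j=3: true
  j=4: true
All positions satisfy it → formula holds.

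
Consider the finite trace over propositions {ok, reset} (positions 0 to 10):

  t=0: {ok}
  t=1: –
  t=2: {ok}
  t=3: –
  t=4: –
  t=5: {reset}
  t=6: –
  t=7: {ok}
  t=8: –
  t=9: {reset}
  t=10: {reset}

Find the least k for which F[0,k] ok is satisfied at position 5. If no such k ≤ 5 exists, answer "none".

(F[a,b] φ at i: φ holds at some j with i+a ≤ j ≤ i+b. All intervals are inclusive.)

2

Scan j = 5,6,… for ok:
  j=5: fails
  j=6: fails
  j=7: holds
First hit at j=7, so smallest k = 7-5 = 2.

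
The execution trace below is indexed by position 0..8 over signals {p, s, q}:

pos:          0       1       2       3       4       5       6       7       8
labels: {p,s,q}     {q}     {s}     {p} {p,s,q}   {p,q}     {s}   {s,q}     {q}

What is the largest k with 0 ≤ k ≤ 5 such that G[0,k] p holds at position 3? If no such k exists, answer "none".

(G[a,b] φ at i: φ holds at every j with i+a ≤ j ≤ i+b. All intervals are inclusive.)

2

p must hold from j=3 onward; find where it first fails.
  j=3: holds
  j=4: holds
  j=5: holds
  j=6: fails
Holds on [3,5], so largest k = 2.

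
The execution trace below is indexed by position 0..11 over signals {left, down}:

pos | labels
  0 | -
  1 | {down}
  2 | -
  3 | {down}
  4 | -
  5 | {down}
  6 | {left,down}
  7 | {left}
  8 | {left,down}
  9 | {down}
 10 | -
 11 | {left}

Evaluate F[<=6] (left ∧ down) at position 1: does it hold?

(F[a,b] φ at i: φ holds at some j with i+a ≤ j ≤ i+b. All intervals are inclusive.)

True

Check (left ∧ down) at each j in [1,7]:
  j=1: false
  j=2: false
  j=3: false
  j=4: false
  j=5: false
  j=6: true
  j=7: false
Found at j=6 → formula holds.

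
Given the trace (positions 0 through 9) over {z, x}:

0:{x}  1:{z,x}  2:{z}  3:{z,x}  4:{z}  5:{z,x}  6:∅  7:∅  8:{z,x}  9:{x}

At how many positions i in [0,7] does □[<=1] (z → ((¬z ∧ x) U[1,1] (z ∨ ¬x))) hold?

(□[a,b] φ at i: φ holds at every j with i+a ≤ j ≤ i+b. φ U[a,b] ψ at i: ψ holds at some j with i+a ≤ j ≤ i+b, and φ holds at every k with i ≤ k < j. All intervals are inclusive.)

1

Evaluate at each i in [0,7]:
  i=0: ✗ (fails at j=1)
  i=1: ✗ (fails at j=1)
  i=2: ✗ (fails at j=2)
  i=3: ✗ (fails at j=3)
  i=4: ✗ (fails at j=4)
  i=5: ✗ (fails at j=5)
  i=6: ✓ (all of [6,7])
  i=7: ✗ (fails at j=8)
Positions where it holds: {6} → 1.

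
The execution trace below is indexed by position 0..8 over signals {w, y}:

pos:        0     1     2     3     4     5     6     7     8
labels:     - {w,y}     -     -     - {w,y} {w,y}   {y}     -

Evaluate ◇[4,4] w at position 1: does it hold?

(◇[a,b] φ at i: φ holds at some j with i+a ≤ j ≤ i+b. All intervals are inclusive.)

Yes

Check w at each j in [5,5]:
  j=5: true
Found at j=5 → formula holds.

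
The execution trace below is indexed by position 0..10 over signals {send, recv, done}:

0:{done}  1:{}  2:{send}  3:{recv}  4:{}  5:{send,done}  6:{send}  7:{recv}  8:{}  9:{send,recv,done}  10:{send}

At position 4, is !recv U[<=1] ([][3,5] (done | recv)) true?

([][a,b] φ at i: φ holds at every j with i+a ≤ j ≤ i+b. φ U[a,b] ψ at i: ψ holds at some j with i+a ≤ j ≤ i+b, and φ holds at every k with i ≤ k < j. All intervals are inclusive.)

Need some j in [4,5] with [][3,5] (done | recv), and !recv at every k in [4,j-1].
  j=4: [][3,5] (done | recv) — fails at 8.
  j=5: [][3,5] (done | recv) — fails at 8.
No j in the window works → until fails.

Does not hold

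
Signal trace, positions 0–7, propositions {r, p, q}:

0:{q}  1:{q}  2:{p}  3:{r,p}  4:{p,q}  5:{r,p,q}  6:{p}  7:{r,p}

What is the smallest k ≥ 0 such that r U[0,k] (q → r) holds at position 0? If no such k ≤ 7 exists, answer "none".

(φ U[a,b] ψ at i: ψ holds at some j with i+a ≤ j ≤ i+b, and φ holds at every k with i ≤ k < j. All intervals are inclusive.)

Need earliest j ≥ 0 with (q → r), and r at every k in [0,j-1].
  j=0: rhs fails.
  j=1: rhs fails.
  j=2: rhs holds but lhs fails at k=0.
  j=3: rhs holds but lhs fails at k=0.
  j=4: rhs fails.
  j=5: rhs holds but lhs fails at k=0.
  j=6: rhs holds but lhs fails at k=0.
  j=7: rhs holds but lhs fails at k=0.
No witness within the range → none.

none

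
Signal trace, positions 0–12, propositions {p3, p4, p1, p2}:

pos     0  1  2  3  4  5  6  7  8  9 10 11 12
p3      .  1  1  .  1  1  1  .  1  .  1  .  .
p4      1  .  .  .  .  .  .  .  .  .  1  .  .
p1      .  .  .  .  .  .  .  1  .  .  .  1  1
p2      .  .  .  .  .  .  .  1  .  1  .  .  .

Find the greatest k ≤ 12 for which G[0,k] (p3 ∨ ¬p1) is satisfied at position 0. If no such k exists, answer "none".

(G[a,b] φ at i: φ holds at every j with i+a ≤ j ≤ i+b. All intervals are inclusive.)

(p3 ∨ ¬p1) must hold from j=0 onward; find where it first fails.
  j=0: holds
  j=1: holds
  j=2: holds
  j=3: holds
  j=4: holds
  j=5: holds
  j=6: holds
  j=7: fails
Holds on [0,6], so largest k = 6.

6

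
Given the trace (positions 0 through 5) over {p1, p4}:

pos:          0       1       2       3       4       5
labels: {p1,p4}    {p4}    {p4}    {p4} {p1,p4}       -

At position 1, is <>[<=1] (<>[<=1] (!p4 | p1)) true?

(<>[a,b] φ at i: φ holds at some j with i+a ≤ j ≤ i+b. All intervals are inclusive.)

False

Check <>[<=1] (!p4 | p1) at each j in [1,2]:
  j=1: fails (none in [1,2])
  j=2: fails (none in [2,3])
No position in the window satisfies it → formula fails.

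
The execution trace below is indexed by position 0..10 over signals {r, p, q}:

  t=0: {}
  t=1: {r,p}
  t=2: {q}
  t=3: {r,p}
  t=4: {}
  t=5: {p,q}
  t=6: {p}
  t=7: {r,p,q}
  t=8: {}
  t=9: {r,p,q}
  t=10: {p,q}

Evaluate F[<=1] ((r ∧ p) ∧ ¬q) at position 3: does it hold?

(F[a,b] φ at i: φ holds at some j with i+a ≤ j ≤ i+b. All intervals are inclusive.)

Holds

Check ((r ∧ p) ∧ ¬q) at each j in [3,4]:
  j=3: true
  j=4: false
Found at j=3 → formula holds.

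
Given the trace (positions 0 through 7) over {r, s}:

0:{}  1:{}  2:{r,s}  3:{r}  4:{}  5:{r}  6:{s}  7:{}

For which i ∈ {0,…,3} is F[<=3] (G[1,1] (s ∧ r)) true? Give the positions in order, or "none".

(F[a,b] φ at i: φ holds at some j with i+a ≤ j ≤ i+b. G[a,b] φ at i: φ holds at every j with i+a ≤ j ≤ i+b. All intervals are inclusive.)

Evaluate at each i in [0,3]:
  i=0: ✓ (witness j=1)
  i=1: ✓ (witness j=1)
  i=2: ✗ (none in [2,5])
  i=3: ✗ (none in [3,6])

0, 1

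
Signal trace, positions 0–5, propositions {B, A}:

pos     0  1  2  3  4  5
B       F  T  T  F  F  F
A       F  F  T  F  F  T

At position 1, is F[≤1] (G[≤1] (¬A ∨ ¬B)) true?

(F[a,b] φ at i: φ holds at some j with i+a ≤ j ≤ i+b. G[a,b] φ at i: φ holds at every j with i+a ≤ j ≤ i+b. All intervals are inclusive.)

No

Check G[≤1] (¬A ∨ ¬B) at each j in [1,2]:
  j=1: fails at 2
  j=2: fails at 2
No position in the window satisfies it → formula fails.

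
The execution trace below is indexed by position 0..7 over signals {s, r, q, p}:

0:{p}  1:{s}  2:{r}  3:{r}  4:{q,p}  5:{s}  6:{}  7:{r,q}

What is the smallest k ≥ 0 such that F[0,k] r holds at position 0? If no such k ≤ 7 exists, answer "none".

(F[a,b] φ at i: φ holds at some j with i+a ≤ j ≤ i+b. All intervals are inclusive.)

Scan j = 0,1,… for r:
  j=0: fails
  j=1: fails
  j=2: holds
First hit at j=2, so smallest k = 2-0 = 2.

2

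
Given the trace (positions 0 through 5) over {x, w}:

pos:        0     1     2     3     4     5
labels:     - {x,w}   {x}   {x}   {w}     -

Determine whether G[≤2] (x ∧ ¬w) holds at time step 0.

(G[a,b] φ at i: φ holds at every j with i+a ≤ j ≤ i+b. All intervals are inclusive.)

Check (x ∧ ¬w) at every j in [0,2]:
  j=0: false
  j=1: false
  j=2: true
Fails at j=0 → formula fails.

False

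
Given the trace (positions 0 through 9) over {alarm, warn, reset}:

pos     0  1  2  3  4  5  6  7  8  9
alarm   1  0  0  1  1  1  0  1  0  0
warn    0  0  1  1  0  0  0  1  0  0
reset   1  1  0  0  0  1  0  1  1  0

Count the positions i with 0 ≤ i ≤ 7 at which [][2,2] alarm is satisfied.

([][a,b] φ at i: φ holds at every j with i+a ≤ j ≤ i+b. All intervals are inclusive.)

4

Evaluate at each i in [0,7]:
  i=0: ✗ (fails at j=2)
  i=1: ✓ (all of [3,3])
  i=2: ✓ (all of [4,4])
  i=3: ✓ (all of [5,5])
  i=4: ✗ (fails at j=6)
  i=5: ✓ (all of [7,7])
  i=6: ✗ (fails at j=8)
  i=7: ✗ (fails at j=9)
Positions where it holds: {1, 2, 3, 5} → 4.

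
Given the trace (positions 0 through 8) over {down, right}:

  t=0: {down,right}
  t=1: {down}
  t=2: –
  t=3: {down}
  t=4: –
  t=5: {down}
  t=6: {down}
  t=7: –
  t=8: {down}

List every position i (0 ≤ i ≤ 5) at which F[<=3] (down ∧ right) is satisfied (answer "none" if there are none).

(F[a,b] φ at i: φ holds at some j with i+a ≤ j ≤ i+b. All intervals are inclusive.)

0

Evaluate at each i in [0,5]:
  i=0: ✓ (witness j=0)
  i=1: ✗ (none in [1,4])
  i=2: ✗ (none in [2,5])
  i=3: ✗ (none in [3,6])
  i=4: ✗ (none in [4,7])
  i=5: ✗ (none in [5,8])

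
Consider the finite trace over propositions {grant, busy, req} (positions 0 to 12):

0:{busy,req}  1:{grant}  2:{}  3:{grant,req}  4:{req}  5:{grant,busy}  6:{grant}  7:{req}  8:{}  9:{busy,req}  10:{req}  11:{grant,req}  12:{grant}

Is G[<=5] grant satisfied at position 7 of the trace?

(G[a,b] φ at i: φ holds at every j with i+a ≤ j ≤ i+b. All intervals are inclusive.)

No

Check grant at every j in [7,12]:
  j=7: false
  j=8: false
  j=9: false
  j=10: false
  j=11: true
  j=12: true
Fails at j=7 → formula fails.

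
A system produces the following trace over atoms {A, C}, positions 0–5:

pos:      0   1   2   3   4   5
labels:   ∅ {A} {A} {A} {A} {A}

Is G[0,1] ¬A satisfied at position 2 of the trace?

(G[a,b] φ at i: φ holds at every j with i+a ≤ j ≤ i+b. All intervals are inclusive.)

Check ¬A at every j in [2,3]:
  j=2: false
  j=3: false
Fails at j=2 → formula fails.

Does not hold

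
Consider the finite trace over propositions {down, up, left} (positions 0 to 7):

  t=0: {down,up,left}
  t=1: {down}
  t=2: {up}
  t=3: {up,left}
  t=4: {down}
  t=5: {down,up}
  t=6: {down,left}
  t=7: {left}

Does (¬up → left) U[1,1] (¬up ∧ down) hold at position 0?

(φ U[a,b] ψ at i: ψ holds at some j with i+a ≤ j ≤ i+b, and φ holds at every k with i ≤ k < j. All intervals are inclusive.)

Yes

Need some j in [1,1] with (¬up ∧ down), and (¬up → left) at every k in [0,j-1].
  j=1: (¬up ∧ down) holds; (¬up → left) holds at every k in [0,0] → satisfied.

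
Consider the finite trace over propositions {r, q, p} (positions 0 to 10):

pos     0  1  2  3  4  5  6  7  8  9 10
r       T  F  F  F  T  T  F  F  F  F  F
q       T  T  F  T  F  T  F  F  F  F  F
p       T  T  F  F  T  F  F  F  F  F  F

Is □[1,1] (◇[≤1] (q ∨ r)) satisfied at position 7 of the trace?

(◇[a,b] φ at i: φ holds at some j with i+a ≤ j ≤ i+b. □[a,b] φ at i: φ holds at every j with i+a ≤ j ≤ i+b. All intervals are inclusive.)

No

Check ◇[≤1] (q ∨ r) at every j in [8,8]:
  j=8: fails (none in [8,9])
Fails at j=8 → formula fails.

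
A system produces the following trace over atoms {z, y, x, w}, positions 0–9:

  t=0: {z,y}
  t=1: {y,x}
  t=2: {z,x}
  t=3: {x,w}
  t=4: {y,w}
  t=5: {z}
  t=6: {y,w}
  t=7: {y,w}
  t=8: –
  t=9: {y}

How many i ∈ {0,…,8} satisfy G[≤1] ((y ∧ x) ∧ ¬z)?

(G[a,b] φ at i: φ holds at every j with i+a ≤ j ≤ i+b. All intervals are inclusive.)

0

Evaluate at each i in [0,8]:
  i=0: ✗ (fails at j=0)
  i=1: ✗ (fails at j=2)
  i=2: ✗ (fails at j=2)
  i=3: ✗ (fails at j=3)
  i=4: ✗ (fails at j=4)
  i=5: ✗ (fails at j=5)
  i=6: ✗ (fails at j=6)
  i=7: ✗ (fails at j=7)
  i=8: ✗ (fails at j=8)
Positions where it holds: {} → 0.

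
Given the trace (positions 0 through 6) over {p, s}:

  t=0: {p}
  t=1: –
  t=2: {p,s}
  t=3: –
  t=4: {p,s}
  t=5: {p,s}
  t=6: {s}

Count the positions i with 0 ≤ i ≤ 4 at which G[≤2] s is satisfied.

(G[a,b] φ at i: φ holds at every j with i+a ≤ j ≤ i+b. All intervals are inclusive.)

1

Evaluate at each i in [0,4]:
  i=0: ✗ (fails at j=0)
  i=1: ✗ (fails at j=1)
  i=2: ✗ (fails at j=3)
  i=3: ✗ (fails at j=3)
  i=4: ✓ (all of [4,6])
Positions where it holds: {4} → 1.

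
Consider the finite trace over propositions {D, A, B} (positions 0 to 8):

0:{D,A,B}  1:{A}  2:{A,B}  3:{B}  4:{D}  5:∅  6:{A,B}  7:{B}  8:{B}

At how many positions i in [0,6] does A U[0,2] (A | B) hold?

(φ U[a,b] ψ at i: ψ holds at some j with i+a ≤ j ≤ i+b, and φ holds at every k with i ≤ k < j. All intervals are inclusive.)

5

Evaluate at each i in [0,6]:
  i=0: ✓ (rhs at j=0)
  i=1: ✓ (rhs at j=1)
  i=2: ✓ (rhs at j=2)
  i=3: ✓ (rhs at j=3)
  i=4: ✗ (lhs fails at k=4 before rhs at j=6)
  i=5: ✗ (lhs fails at k=5 before rhs at j=6)
  i=6: ✓ (rhs at j=6)
Positions where it holds: {0, 1, 2, 3, 6} → 5.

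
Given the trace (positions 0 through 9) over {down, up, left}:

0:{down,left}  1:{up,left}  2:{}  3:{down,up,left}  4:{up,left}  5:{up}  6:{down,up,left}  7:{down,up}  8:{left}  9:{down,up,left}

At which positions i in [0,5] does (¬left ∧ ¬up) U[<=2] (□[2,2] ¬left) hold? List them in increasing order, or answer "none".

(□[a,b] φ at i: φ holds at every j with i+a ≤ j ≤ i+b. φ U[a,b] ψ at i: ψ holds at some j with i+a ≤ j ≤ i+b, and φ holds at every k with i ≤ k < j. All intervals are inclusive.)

0, 2, 3, 5

Evaluate at each i in [0,5]:
  i=0: ✓ (rhs at j=0)
  i=1: ✗ (lhs fails at k=1 before rhs at j=3)
  i=2: ✓ (rhs at j=3; lhs holds on [2,2])
  i=3: ✓ (rhs at j=3)
  i=4: ✗ (lhs fails at k=4 before rhs at j=5)
  i=5: ✓ (rhs at j=5)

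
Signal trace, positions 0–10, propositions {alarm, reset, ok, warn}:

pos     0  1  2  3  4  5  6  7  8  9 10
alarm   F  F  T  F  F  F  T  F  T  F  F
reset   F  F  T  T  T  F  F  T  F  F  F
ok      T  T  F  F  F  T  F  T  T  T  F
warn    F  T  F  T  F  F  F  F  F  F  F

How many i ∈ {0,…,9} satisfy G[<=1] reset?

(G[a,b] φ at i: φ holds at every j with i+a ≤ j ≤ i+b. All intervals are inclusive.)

Evaluate at each i in [0,9]:
  i=0: ✗ (fails at j=0)
  i=1: ✗ (fails at j=1)
  i=2: ✓ (all of [2,3])
  i=3: ✓ (all of [3,4])
  i=4: ✗ (fails at j=5)
  i=5: ✗ (fails at j=5)
  i=6: ✗ (fails at j=6)
  i=7: ✗ (fails at j=8)
  i=8: ✗ (fails at j=8)
  i=9: ✗ (fails at j=9)
Positions where it holds: {2, 3} → 2.

2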